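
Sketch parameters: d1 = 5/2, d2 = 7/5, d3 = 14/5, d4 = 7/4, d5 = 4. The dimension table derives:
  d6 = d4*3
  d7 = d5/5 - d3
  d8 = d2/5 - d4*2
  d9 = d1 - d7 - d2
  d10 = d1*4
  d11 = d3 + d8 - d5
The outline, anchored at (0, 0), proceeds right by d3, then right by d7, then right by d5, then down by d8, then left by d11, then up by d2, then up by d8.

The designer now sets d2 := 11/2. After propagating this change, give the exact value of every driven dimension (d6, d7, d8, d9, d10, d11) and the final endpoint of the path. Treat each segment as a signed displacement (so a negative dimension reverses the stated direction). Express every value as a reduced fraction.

d6 = 21/4
d7 = -2
d8 = -12/5
d9 = -1
d10 = 10
d11 = -18/5
endpoint = (42/5, 11/2)

Apply edit: d2 := 11/2
  d6 = d4*3 = 21/4
  d7 = d5/5 - d3 = -2
  d8 = d2/5 - d4*2 = -12/5
  d9 = d1 - d7 - d2 = -1
  d10 = d1*4 = 10
  d11 = d3 + d8 - d5 = -18/5
Walk from origin (0, 0):
  seg 1: right by d3 = 14/5 → (14/5, 0)
  seg 2: right by d7 = -2 → (4/5, 0)
  seg 3: right by d5 = 4 → (24/5, 0)
  seg 4: down by d8 = -12/5 → (24/5, 12/5)
  seg 5: left by d11 = -18/5 → (42/5, 12/5)
  seg 6: up by d2 = 11/2 → (42/5, 79/10)
  seg 7: up by d8 = -12/5 → (42/5, 11/2)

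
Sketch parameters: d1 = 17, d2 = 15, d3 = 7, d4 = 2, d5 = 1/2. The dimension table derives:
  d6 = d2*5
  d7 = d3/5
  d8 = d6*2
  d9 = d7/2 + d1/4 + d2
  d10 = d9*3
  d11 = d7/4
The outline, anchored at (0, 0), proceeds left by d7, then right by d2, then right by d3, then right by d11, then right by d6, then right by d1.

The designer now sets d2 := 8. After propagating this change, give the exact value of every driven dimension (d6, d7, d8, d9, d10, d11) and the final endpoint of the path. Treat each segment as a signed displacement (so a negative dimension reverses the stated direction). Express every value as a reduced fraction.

d6 = 40
d7 = 7/5
d8 = 80
d9 = 259/20
d10 = 777/20
d11 = 7/20
endpoint = (1419/20, 0)

Apply edit: d2 := 8
  d6 = d2*5 = 40
  d7 = d3/5 = 7/5
  d8 = d6*2 = 80
  d9 = d7/2 + d1/4 + d2 = 259/20
  d10 = d9*3 = 777/20
  d11 = d7/4 = 7/20
Walk from origin (0, 0):
  seg 1: left by d7 = 7/5 → (-7/5, 0)
  seg 2: right by d2 = 8 → (33/5, 0)
  seg 3: right by d3 = 7 → (68/5, 0)
  seg 4: right by d11 = 7/20 → (279/20, 0)
  seg 5: right by d6 = 40 → (1079/20, 0)
  seg 6: right by d1 = 17 → (1419/20, 0)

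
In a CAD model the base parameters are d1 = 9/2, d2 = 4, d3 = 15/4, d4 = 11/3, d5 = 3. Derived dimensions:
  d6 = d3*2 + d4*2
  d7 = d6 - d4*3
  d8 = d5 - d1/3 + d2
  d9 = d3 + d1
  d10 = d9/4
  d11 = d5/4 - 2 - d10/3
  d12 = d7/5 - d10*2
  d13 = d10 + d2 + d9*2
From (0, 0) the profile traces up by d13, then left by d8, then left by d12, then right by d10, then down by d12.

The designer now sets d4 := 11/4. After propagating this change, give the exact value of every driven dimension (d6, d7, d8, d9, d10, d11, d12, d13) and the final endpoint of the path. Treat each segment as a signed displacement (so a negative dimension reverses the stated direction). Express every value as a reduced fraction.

Apply edit: d4 := 11/4
  d6 = d3*2 + d4*2 = 13
  d7 = d6 - d4*3 = 19/4
  d8 = d5 - d1/3 + d2 = 11/2
  d9 = d3 + d1 = 33/4
  d10 = d9/4 = 33/16
  d11 = d5/4 - 2 - d10/3 = -31/16
  d12 = d7/5 - d10*2 = -127/40
  d13 = d10 + d2 + d9*2 = 361/16
Walk from origin (0, 0):
  seg 1: up by d13 = 361/16 → (0, 361/16)
  seg 2: left by d8 = 11/2 → (-11/2, 361/16)
  seg 3: left by d12 = -127/40 → (-93/40, 361/16)
  seg 4: right by d10 = 33/16 → (-21/80, 361/16)
  seg 5: down by d12 = -127/40 → (-21/80, 2059/80)

d6 = 13
d7 = 19/4
d8 = 11/2
d9 = 33/4
d10 = 33/16
d11 = -31/16
d12 = -127/40
d13 = 361/16
endpoint = (-21/80, 2059/80)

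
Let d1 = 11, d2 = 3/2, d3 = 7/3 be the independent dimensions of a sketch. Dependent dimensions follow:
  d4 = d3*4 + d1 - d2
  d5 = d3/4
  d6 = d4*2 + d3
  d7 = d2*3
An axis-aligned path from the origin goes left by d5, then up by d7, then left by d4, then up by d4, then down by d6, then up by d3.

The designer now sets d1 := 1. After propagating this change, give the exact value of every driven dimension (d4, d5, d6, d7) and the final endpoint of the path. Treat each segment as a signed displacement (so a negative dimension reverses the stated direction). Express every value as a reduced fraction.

d4 = 53/6
d5 = 7/12
d6 = 20
d7 = 9/2
endpoint = (-113/12, -13/3)

Apply edit: d1 := 1
  d4 = d3*4 + d1 - d2 = 53/6
  d5 = d3/4 = 7/12
  d6 = d4*2 + d3 = 20
  d7 = d2*3 = 9/2
Walk from origin (0, 0):
  seg 1: left by d5 = 7/12 → (-7/12, 0)
  seg 2: up by d7 = 9/2 → (-7/12, 9/2)
  seg 3: left by d4 = 53/6 → (-113/12, 9/2)
  seg 4: up by d4 = 53/6 → (-113/12, 40/3)
  seg 5: down by d6 = 20 → (-113/12, -20/3)
  seg 6: up by d3 = 7/3 → (-113/12, -13/3)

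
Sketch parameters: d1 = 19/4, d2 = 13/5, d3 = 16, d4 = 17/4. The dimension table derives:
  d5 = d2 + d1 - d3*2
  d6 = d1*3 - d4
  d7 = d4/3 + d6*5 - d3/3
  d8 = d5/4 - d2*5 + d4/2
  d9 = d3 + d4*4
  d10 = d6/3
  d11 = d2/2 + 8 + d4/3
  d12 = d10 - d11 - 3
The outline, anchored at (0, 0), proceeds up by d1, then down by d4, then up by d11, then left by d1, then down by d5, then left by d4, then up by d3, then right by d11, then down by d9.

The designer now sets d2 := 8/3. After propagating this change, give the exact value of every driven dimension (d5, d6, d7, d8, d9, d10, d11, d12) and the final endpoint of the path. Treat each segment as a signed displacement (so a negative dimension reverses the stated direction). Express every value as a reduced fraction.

Apply edit: d2 := 8/3
  d5 = d2 + d1 - d3*2 = -295/12
  d6 = d1*3 - d4 = 10
  d7 = d4/3 + d6*5 - d3/3 = 553/12
  d8 = d5/4 - d2*5 + d4/2 = -833/48
  d9 = d3 + d4*4 = 33
  d10 = d6/3 = 10/3
  d11 = d2/2 + 8 + d4/3 = 43/4
  d12 = d10 - d11 - 3 = -125/12
Walk from origin (0, 0):
  seg 1: up by d1 = 19/4 → (0, 19/4)
  seg 2: down by d4 = 17/4 → (0, 1/2)
  seg 3: up by d11 = 43/4 → (0, 45/4)
  seg 4: left by d1 = 19/4 → (-19/4, 45/4)
  seg 5: down by d5 = -295/12 → (-19/4, 215/6)
  seg 6: left by d4 = 17/4 → (-9, 215/6)
  seg 7: up by d3 = 16 → (-9, 311/6)
  seg 8: right by d11 = 43/4 → (7/4, 311/6)
  seg 9: down by d9 = 33 → (7/4, 113/6)

d5 = -295/12
d6 = 10
d7 = 553/12
d8 = -833/48
d9 = 33
d10 = 10/3
d11 = 43/4
d12 = -125/12
endpoint = (7/4, 113/6)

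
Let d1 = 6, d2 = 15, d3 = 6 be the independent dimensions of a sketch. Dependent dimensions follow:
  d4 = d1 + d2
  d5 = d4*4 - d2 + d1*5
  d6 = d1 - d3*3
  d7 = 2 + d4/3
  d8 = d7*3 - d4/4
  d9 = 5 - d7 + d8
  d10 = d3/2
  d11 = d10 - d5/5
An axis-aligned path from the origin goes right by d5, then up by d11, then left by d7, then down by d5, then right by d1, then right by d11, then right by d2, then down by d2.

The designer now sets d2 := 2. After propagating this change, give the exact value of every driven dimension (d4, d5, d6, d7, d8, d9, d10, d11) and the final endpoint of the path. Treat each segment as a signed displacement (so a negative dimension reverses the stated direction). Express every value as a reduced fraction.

d4 = 8
d5 = 60
d6 = -12
d7 = 14/3
d8 = 12
d9 = 37/3
d10 = 3
d11 = -9
endpoint = (163/3, -71)

Apply edit: d2 := 2
  d4 = d1 + d2 = 8
  d5 = d4*4 - d2 + d1*5 = 60
  d6 = d1 - d3*3 = -12
  d7 = 2 + d4/3 = 14/3
  d8 = d7*3 - d4/4 = 12
  d9 = 5 - d7 + d8 = 37/3
  d10 = d3/2 = 3
  d11 = d10 - d5/5 = -9
Walk from origin (0, 0):
  seg 1: right by d5 = 60 → (60, 0)
  seg 2: up by d11 = -9 → (60, -9)
  seg 3: left by d7 = 14/3 → (166/3, -9)
  seg 4: down by d5 = 60 → (166/3, -69)
  seg 5: right by d1 = 6 → (184/3, -69)
  seg 6: right by d11 = -9 → (157/3, -69)
  seg 7: right by d2 = 2 → (163/3, -69)
  seg 8: down by d2 = 2 → (163/3, -71)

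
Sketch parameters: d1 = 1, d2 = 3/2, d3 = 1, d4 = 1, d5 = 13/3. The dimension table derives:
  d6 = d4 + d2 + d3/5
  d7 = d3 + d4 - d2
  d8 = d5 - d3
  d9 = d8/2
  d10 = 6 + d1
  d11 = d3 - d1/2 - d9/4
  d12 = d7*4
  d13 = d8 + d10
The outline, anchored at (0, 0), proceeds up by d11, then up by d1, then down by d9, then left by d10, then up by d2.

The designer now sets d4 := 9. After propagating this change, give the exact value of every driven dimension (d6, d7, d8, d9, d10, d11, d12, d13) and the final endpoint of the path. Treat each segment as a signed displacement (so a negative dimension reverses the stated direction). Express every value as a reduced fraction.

Apply edit: d4 := 9
  d6 = d4 + d2 + d3/5 = 107/10
  d7 = d3 + d4 - d2 = 17/2
  d8 = d5 - d3 = 10/3
  d9 = d8/2 = 5/3
  d10 = 6 + d1 = 7
  d11 = d3 - d1/2 - d9/4 = 1/12
  d12 = d7*4 = 34
  d13 = d8 + d10 = 31/3
Walk from origin (0, 0):
  seg 1: up by d11 = 1/12 → (0, 1/12)
  seg 2: up by d1 = 1 → (0, 13/12)
  seg 3: down by d9 = 5/3 → (0, -7/12)
  seg 4: left by d10 = 7 → (-7, -7/12)
  seg 5: up by d2 = 3/2 → (-7, 11/12)

d6 = 107/10
d7 = 17/2
d8 = 10/3
d9 = 5/3
d10 = 7
d11 = 1/12
d12 = 34
d13 = 31/3
endpoint = (-7, 11/12)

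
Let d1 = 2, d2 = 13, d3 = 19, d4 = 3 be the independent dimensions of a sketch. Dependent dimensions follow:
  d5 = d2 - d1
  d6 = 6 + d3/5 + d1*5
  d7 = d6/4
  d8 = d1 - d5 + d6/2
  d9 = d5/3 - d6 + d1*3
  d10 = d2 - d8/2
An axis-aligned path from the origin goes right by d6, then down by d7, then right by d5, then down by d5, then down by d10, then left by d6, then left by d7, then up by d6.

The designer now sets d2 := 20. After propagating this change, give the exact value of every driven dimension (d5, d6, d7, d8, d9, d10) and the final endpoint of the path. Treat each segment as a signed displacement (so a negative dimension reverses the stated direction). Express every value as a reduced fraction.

Apply edit: d2 := 20
  d5 = d2 - d1 = 18
  d6 = 6 + d3/5 + d1*5 = 99/5
  d7 = d6/4 = 99/20
  d8 = d1 - d5 + d6/2 = -61/10
  d9 = d5/3 - d6 + d1*3 = -39/5
  d10 = d2 - d8/2 = 461/20
Walk from origin (0, 0):
  seg 1: right by d6 = 99/5 → (99/5, 0)
  seg 2: down by d7 = 99/20 → (99/5, -99/20)
  seg 3: right by d5 = 18 → (189/5, -99/20)
  seg 4: down by d5 = 18 → (189/5, -459/20)
  seg 5: down by d10 = 461/20 → (189/5, -46)
  seg 6: left by d6 = 99/5 → (18, -46)
  seg 7: left by d7 = 99/20 → (261/20, -46)
  seg 8: up by d6 = 99/5 → (261/20, -131/5)

d5 = 18
d6 = 99/5
d7 = 99/20
d8 = -61/10
d9 = -39/5
d10 = 461/20
endpoint = (261/20, -131/5)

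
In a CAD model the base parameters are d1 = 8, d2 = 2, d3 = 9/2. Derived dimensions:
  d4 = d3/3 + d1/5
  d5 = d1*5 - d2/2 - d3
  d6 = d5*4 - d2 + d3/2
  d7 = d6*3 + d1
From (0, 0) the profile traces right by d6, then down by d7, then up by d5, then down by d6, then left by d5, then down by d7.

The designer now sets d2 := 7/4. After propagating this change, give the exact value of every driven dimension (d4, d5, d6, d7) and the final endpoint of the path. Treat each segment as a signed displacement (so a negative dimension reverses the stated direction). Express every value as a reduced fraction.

d4 = 31/10
d5 = 277/8
d6 = 139
d7 = 425
endpoint = (835/8, -7635/8)

Apply edit: d2 := 7/4
  d4 = d3/3 + d1/5 = 31/10
  d5 = d1*5 - d2/2 - d3 = 277/8
  d6 = d5*4 - d2 + d3/2 = 139
  d7 = d6*3 + d1 = 425
Walk from origin (0, 0):
  seg 1: right by d6 = 139 → (139, 0)
  seg 2: down by d7 = 425 → (139, -425)
  seg 3: up by d5 = 277/8 → (139, -3123/8)
  seg 4: down by d6 = 139 → (139, -4235/8)
  seg 5: left by d5 = 277/8 → (835/8, -4235/8)
  seg 6: down by d7 = 425 → (835/8, -7635/8)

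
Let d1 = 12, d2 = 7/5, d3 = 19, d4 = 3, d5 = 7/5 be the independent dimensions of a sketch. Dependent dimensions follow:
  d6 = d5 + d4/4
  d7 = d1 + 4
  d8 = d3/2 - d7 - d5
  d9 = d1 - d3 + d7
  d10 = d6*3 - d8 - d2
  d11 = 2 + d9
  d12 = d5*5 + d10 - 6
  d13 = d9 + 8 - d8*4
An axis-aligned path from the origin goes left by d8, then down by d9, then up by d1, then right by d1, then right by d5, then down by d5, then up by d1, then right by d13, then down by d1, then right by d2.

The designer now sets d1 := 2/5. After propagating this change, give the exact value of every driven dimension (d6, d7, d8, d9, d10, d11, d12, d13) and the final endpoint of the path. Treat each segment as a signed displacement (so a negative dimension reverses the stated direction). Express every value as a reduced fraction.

d6 = 43/20
d7 = 22/5
d8 = 37/10
d9 = -71/5
d10 = 27/20
d11 = -61/5
d12 = 47/20
d13 = -21
endpoint = (-43/2, 66/5)

Apply edit: d1 := 2/5
  d6 = d5 + d4/4 = 43/20
  d7 = d1 + 4 = 22/5
  d8 = d3/2 - d7 - d5 = 37/10
  d9 = d1 - d3 + d7 = -71/5
  d10 = d6*3 - d8 - d2 = 27/20
  d11 = 2 + d9 = -61/5
  d12 = d5*5 + d10 - 6 = 47/20
  d13 = d9 + 8 - d8*4 = -21
Walk from origin (0, 0):
  seg 1: left by d8 = 37/10 → (-37/10, 0)
  seg 2: down by d9 = -71/5 → (-37/10, 71/5)
  seg 3: up by d1 = 2/5 → (-37/10, 73/5)
  seg 4: right by d1 = 2/5 → (-33/10, 73/5)
  seg 5: right by d5 = 7/5 → (-19/10, 73/5)
  seg 6: down by d5 = 7/5 → (-19/10, 66/5)
  seg 7: up by d1 = 2/5 → (-19/10, 68/5)
  seg 8: right by d13 = -21 → (-229/10, 68/5)
  seg 9: down by d1 = 2/5 → (-229/10, 66/5)
  seg 10: right by d2 = 7/5 → (-43/2, 66/5)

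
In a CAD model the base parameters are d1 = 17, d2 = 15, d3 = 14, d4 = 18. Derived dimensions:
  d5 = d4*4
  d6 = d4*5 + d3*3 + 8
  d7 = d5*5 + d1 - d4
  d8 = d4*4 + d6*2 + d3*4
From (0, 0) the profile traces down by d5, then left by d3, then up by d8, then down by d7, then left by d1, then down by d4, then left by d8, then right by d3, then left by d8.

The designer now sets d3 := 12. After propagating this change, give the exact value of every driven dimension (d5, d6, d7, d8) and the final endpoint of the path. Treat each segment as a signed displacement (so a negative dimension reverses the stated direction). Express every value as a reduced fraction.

Apply edit: d3 := 12
  d5 = d4*4 = 72
  d6 = d4*5 + d3*3 + 8 = 134
  d7 = d5*5 + d1 - d4 = 359
  d8 = d4*4 + d6*2 + d3*4 = 388
Walk from origin (0, 0):
  seg 1: down by d5 = 72 → (0, -72)
  seg 2: left by d3 = 12 → (-12, -72)
  seg 3: up by d8 = 388 → (-12, 316)
  seg 4: down by d7 = 359 → (-12, -43)
  seg 5: left by d1 = 17 → (-29, -43)
  seg 6: down by d4 = 18 → (-29, -61)
  seg 7: left by d8 = 388 → (-417, -61)
  seg 8: right by d3 = 12 → (-405, -61)
  seg 9: left by d8 = 388 → (-793, -61)

d5 = 72
d6 = 134
d7 = 359
d8 = 388
endpoint = (-793, -61)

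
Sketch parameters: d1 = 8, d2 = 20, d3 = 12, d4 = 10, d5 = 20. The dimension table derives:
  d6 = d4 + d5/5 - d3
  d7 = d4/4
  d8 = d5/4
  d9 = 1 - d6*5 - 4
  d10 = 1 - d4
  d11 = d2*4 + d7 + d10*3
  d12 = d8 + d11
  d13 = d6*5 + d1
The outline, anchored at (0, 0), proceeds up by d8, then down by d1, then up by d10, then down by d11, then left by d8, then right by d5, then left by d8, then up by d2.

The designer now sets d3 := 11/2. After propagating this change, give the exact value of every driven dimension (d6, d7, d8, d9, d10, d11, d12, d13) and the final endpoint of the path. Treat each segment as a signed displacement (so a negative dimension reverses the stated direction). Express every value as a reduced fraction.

Apply edit: d3 := 11/2
  d6 = d4 + d5/5 - d3 = 17/2
  d7 = d4/4 = 5/2
  d8 = d5/4 = 5
  d9 = 1 - d6*5 - 4 = -91/2
  d10 = 1 - d4 = -9
  d11 = d2*4 + d7 + d10*3 = 111/2
  d12 = d8 + d11 = 121/2
  d13 = d6*5 + d1 = 101/2
Walk from origin (0, 0):
  seg 1: up by d8 = 5 → (0, 5)
  seg 2: down by d1 = 8 → (0, -3)
  seg 3: up by d10 = -9 → (0, -12)
  seg 4: down by d11 = 111/2 → (0, -135/2)
  seg 5: left by d8 = 5 → (-5, -135/2)
  seg 6: right by d5 = 20 → (15, -135/2)
  seg 7: left by d8 = 5 → (10, -135/2)
  seg 8: up by d2 = 20 → (10, -95/2)

d6 = 17/2
d7 = 5/2
d8 = 5
d9 = -91/2
d10 = -9
d11 = 111/2
d12 = 121/2
d13 = 101/2
endpoint = (10, -95/2)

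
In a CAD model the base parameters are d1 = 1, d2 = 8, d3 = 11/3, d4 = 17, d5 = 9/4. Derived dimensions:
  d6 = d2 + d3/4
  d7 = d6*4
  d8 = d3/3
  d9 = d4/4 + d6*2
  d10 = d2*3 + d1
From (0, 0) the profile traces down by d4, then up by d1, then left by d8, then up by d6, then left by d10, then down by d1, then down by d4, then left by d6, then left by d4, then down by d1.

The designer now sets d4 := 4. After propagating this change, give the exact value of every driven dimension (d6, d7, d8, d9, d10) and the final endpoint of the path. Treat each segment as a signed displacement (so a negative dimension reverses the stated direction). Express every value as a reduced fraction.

d6 = 107/12
d7 = 107/3
d8 = 11/9
d9 = 113/6
d10 = 25
endpoint = (-1409/36, -1/12)

Apply edit: d4 := 4
  d6 = d2 + d3/4 = 107/12
  d7 = d6*4 = 107/3
  d8 = d3/3 = 11/9
  d9 = d4/4 + d6*2 = 113/6
  d10 = d2*3 + d1 = 25
Walk from origin (0, 0):
  seg 1: down by d4 = 4 → (0, -4)
  seg 2: up by d1 = 1 → (0, -3)
  seg 3: left by d8 = 11/9 → (-11/9, -3)
  seg 4: up by d6 = 107/12 → (-11/9, 71/12)
  seg 5: left by d10 = 25 → (-236/9, 71/12)
  seg 6: down by d1 = 1 → (-236/9, 59/12)
  seg 7: down by d4 = 4 → (-236/9, 11/12)
  seg 8: left by d6 = 107/12 → (-1265/36, 11/12)
  seg 9: left by d4 = 4 → (-1409/36, 11/12)
  seg 10: down by d1 = 1 → (-1409/36, -1/12)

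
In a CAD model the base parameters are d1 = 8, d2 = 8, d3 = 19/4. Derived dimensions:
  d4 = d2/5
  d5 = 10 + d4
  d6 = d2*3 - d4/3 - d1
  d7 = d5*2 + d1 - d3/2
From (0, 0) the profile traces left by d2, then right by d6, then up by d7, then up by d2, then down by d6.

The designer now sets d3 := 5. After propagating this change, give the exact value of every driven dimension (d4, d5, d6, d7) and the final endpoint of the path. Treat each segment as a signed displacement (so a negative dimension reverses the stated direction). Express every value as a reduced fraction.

Apply edit: d3 := 5
  d4 = d2/5 = 8/5
  d5 = 10 + d4 = 58/5
  d6 = d2*3 - d4/3 - d1 = 232/15
  d7 = d5*2 + d1 - d3/2 = 287/10
Walk from origin (0, 0):
  seg 1: left by d2 = 8 → (-8, 0)
  seg 2: right by d6 = 232/15 → (112/15, 0)
  seg 3: up by d7 = 287/10 → (112/15, 287/10)
  seg 4: up by d2 = 8 → (112/15, 367/10)
  seg 5: down by d6 = 232/15 → (112/15, 637/30)

d4 = 8/5
d5 = 58/5
d6 = 232/15
d7 = 287/10
endpoint = (112/15, 637/30)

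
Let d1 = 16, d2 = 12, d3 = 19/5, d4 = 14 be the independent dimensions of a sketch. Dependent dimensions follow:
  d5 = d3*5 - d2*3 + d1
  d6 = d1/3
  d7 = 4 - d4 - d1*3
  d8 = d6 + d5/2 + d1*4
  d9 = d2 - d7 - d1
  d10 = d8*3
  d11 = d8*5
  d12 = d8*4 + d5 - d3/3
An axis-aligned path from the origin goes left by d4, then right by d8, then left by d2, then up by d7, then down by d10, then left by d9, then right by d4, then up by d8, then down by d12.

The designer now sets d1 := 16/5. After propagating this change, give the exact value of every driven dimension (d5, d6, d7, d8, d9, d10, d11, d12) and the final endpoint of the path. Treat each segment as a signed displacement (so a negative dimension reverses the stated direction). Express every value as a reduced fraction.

Apply edit: d1 := 16/5
  d5 = d3*5 - d2*3 + d1 = -69/5
  d6 = d1/3 = 16/15
  d7 = 4 - d4 - d1*3 = -98/5
  d8 = d6 + d5/2 + d1*4 = 209/30
  d9 = d2 - d7 - d1 = 142/5
  d10 = d8*3 = 209/10
  d11 = d8*5 = 209/6
  d12 = d8*4 + d5 - d3/3 = 64/5
Walk from origin (0, 0):
  seg 1: left by d4 = 14 → (-14, 0)
  seg 2: right by d8 = 209/30 → (-211/30, 0)
  seg 3: left by d2 = 12 → (-571/30, 0)
  seg 4: up by d7 = -98/5 → (-571/30, -98/5)
  seg 5: down by d10 = 209/10 → (-571/30, -81/2)
  seg 6: left by d9 = 142/5 → (-1423/30, -81/2)
  seg 7: right by d4 = 14 → (-1003/30, -81/2)
  seg 8: up by d8 = 209/30 → (-1003/30, -503/15)
  seg 9: down by d12 = 64/5 → (-1003/30, -139/3)

d5 = -69/5
d6 = 16/15
d7 = -98/5
d8 = 209/30
d9 = 142/5
d10 = 209/10
d11 = 209/6
d12 = 64/5
endpoint = (-1003/30, -139/3)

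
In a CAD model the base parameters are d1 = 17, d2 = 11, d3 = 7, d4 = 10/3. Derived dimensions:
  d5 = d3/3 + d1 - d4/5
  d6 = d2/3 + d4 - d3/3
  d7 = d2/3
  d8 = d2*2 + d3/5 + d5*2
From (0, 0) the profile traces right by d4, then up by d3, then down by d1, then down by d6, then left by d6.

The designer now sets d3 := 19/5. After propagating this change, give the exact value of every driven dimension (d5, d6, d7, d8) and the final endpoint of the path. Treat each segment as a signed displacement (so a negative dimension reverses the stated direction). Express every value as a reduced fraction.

d5 = 88/5
d6 = 86/15
d7 = 11/3
d8 = 1449/25
endpoint = (-12/5, -284/15)

Apply edit: d3 := 19/5
  d5 = d3/3 + d1 - d4/5 = 88/5
  d6 = d2/3 + d4 - d3/3 = 86/15
  d7 = d2/3 = 11/3
  d8 = d2*2 + d3/5 + d5*2 = 1449/25
Walk from origin (0, 0):
  seg 1: right by d4 = 10/3 → (10/3, 0)
  seg 2: up by d3 = 19/5 → (10/3, 19/5)
  seg 3: down by d1 = 17 → (10/3, -66/5)
  seg 4: down by d6 = 86/15 → (10/3, -284/15)
  seg 5: left by d6 = 86/15 → (-12/5, -284/15)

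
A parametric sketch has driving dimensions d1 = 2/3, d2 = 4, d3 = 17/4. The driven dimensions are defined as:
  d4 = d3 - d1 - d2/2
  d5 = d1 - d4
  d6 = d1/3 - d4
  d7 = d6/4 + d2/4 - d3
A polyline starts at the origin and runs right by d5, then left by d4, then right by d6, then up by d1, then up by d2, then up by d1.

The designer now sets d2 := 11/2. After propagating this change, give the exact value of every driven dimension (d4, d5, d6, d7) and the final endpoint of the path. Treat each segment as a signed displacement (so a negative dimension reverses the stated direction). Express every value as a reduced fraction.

Apply edit: d2 := 11/2
  d4 = d3 - d1 - d2/2 = 5/6
  d5 = d1 - d4 = -1/6
  d6 = d1/3 - d4 = -11/18
  d7 = d6/4 + d2/4 - d3 = -109/36
Walk from origin (0, 0):
  seg 1: right by d5 = -1/6 → (-1/6, 0)
  seg 2: left by d4 = 5/6 → (-1, 0)
  seg 3: right by d6 = -11/18 → (-29/18, 0)
  seg 4: up by d1 = 2/3 → (-29/18, 2/3)
  seg 5: up by d2 = 11/2 → (-29/18, 37/6)
  seg 6: up by d1 = 2/3 → (-29/18, 41/6)

d4 = 5/6
d5 = -1/6
d6 = -11/18
d7 = -109/36
endpoint = (-29/18, 41/6)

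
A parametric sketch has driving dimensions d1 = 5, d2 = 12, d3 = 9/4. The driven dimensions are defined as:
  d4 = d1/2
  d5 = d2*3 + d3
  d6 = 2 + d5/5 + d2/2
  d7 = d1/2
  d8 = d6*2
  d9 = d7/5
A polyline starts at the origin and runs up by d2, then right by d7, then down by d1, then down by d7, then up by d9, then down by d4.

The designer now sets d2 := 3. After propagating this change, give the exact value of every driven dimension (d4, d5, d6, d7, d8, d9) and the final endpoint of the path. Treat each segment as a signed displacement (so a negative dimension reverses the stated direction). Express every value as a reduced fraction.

d4 = 5/2
d5 = 45/4
d6 = 23/4
d7 = 5/2
d8 = 23/2
d9 = 1/2
endpoint = (5/2, -13/2)

Apply edit: d2 := 3
  d4 = d1/2 = 5/2
  d5 = d2*3 + d3 = 45/4
  d6 = 2 + d5/5 + d2/2 = 23/4
  d7 = d1/2 = 5/2
  d8 = d6*2 = 23/2
  d9 = d7/5 = 1/2
Walk from origin (0, 0):
  seg 1: up by d2 = 3 → (0, 3)
  seg 2: right by d7 = 5/2 → (5/2, 3)
  seg 3: down by d1 = 5 → (5/2, -2)
  seg 4: down by d7 = 5/2 → (5/2, -9/2)
  seg 5: up by d9 = 1/2 → (5/2, -4)
  seg 6: down by d4 = 5/2 → (5/2, -13/2)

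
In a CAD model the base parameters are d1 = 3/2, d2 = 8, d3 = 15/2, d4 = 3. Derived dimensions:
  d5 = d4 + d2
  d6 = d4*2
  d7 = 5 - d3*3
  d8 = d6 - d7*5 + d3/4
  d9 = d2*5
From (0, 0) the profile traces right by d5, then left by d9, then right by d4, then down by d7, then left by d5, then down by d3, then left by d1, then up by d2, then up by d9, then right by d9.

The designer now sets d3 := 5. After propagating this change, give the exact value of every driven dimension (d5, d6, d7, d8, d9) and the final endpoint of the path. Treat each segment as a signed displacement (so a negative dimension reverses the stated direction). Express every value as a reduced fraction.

d5 = 11
d6 = 6
d7 = -10
d8 = 229/4
d9 = 40
endpoint = (3/2, 53)

Apply edit: d3 := 5
  d5 = d4 + d2 = 11
  d6 = d4*2 = 6
  d7 = 5 - d3*3 = -10
  d8 = d6 - d7*5 + d3/4 = 229/4
  d9 = d2*5 = 40
Walk from origin (0, 0):
  seg 1: right by d5 = 11 → (11, 0)
  seg 2: left by d9 = 40 → (-29, 0)
  seg 3: right by d4 = 3 → (-26, 0)
  seg 4: down by d7 = -10 → (-26, 10)
  seg 5: left by d5 = 11 → (-37, 10)
  seg 6: down by d3 = 5 → (-37, 5)
  seg 7: left by d1 = 3/2 → (-77/2, 5)
  seg 8: up by d2 = 8 → (-77/2, 13)
  seg 9: up by d9 = 40 → (-77/2, 53)
  seg 10: right by d9 = 40 → (3/2, 53)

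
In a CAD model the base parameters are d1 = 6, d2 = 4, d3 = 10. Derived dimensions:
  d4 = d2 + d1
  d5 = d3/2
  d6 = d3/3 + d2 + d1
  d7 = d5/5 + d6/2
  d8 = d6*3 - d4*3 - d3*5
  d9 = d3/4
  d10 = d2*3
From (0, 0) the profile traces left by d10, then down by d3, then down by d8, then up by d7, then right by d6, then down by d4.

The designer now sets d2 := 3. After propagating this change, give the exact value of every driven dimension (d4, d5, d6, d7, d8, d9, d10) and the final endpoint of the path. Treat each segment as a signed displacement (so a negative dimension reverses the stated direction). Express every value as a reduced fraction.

d4 = 9
d5 = 5
d6 = 37/3
d7 = 43/6
d8 = -40
d9 = 5/2
d10 = 9
endpoint = (10/3, 169/6)

Apply edit: d2 := 3
  d4 = d2 + d1 = 9
  d5 = d3/2 = 5
  d6 = d3/3 + d2 + d1 = 37/3
  d7 = d5/5 + d6/2 = 43/6
  d8 = d6*3 - d4*3 - d3*5 = -40
  d9 = d3/4 = 5/2
  d10 = d2*3 = 9
Walk from origin (0, 0):
  seg 1: left by d10 = 9 → (-9, 0)
  seg 2: down by d3 = 10 → (-9, -10)
  seg 3: down by d8 = -40 → (-9, 30)
  seg 4: up by d7 = 43/6 → (-9, 223/6)
  seg 5: right by d6 = 37/3 → (10/3, 223/6)
  seg 6: down by d4 = 9 → (10/3, 169/6)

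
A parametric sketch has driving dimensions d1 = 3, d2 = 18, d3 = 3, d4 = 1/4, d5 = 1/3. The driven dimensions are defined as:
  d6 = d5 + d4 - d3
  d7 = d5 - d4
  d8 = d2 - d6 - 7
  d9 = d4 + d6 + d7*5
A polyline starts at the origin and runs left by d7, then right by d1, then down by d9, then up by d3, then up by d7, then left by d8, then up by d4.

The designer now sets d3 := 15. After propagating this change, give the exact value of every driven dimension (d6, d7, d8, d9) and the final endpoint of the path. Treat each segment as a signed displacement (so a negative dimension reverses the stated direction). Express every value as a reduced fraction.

Apply edit: d3 := 15
  d6 = d5 + d4 - d3 = -173/12
  d7 = d5 - d4 = 1/12
  d8 = d2 - d6 - 7 = 305/12
  d9 = d4 + d6 + d7*5 = -55/4
Walk from origin (0, 0):
  seg 1: left by d7 = 1/12 → (-1/12, 0)
  seg 2: right by d1 = 3 → (35/12, 0)
  seg 3: down by d9 = -55/4 → (35/12, 55/4)
  seg 4: up by d3 = 15 → (35/12, 115/4)
  seg 5: up by d7 = 1/12 → (35/12, 173/6)
  seg 6: left by d8 = 305/12 → (-45/2, 173/6)
  seg 7: up by d4 = 1/4 → (-45/2, 349/12)

d6 = -173/12
d7 = 1/12
d8 = 305/12
d9 = -55/4
endpoint = (-45/2, 349/12)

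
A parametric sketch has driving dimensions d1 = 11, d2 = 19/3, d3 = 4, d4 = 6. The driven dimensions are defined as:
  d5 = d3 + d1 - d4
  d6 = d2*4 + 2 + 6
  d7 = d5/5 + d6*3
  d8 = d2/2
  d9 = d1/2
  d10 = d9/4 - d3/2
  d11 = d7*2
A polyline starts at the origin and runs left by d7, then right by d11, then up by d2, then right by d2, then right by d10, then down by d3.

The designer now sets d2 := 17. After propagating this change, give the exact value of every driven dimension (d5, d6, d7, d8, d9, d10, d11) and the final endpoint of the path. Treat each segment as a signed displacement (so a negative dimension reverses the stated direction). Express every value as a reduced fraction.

d5 = 9
d6 = 76
d7 = 1149/5
d8 = 17/2
d9 = 11/2
d10 = -5/8
d11 = 2298/5
endpoint = (9847/40, 13)

Apply edit: d2 := 17
  d5 = d3 + d1 - d4 = 9
  d6 = d2*4 + 2 + 6 = 76
  d7 = d5/5 + d6*3 = 1149/5
  d8 = d2/2 = 17/2
  d9 = d1/2 = 11/2
  d10 = d9/4 - d3/2 = -5/8
  d11 = d7*2 = 2298/5
Walk from origin (0, 0):
  seg 1: left by d7 = 1149/5 → (-1149/5, 0)
  seg 2: right by d11 = 2298/5 → (1149/5, 0)
  seg 3: up by d2 = 17 → (1149/5, 17)
  seg 4: right by d2 = 17 → (1234/5, 17)
  seg 5: right by d10 = -5/8 → (9847/40, 17)
  seg 6: down by d3 = 4 → (9847/40, 13)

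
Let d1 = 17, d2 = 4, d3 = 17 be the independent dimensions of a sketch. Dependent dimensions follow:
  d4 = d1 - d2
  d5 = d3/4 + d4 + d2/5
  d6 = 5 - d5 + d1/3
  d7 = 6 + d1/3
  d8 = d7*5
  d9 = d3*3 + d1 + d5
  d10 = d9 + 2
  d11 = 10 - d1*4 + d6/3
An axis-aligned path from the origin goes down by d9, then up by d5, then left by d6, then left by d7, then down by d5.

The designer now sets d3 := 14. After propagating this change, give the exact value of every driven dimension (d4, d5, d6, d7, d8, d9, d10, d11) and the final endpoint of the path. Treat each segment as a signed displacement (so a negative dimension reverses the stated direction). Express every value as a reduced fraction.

Apply edit: d3 := 14
  d4 = d1 - d2 = 13
  d5 = d3/4 + d4 + d2/5 = 173/10
  d6 = 5 - d5 + d1/3 = -199/30
  d7 = 6 + d1/3 = 35/3
  d8 = d7*5 = 175/3
  d9 = d3*3 + d1 + d5 = 763/10
  d10 = d9 + 2 = 783/10
  d11 = 10 - d1*4 + d6/3 = -5419/90
Walk from origin (0, 0):
  seg 1: down by d9 = 763/10 → (0, -763/10)
  seg 2: up by d5 = 173/10 → (0, -59)
  seg 3: left by d6 = -199/30 → (199/30, -59)
  seg 4: left by d7 = 35/3 → (-151/30, -59)
  seg 5: down by d5 = 173/10 → (-151/30, -763/10)

d4 = 13
d5 = 173/10
d6 = -199/30
d7 = 35/3
d8 = 175/3
d9 = 763/10
d10 = 783/10
d11 = -5419/90
endpoint = (-151/30, -763/10)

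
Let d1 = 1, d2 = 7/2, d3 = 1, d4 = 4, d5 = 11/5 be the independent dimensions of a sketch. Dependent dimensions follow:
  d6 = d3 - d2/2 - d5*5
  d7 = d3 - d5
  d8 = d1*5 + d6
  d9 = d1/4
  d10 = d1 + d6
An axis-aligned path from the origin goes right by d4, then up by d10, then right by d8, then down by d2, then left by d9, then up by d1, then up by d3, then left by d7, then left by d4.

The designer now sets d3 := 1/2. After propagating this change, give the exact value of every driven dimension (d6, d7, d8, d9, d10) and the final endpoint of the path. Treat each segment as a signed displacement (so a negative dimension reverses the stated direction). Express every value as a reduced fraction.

Apply edit: d3 := 1/2
  d6 = d3 - d2/2 - d5*5 = -49/4
  d7 = d3 - d5 = -17/10
  d8 = d1*5 + d6 = -29/4
  d9 = d1/4 = 1/4
  d10 = d1 + d6 = -45/4
Walk from origin (0, 0):
  seg 1: right by d4 = 4 → (4, 0)
  seg 2: up by d10 = -45/4 → (4, -45/4)
  seg 3: right by d8 = -29/4 → (-13/4, -45/4)
  seg 4: down by d2 = 7/2 → (-13/4, -59/4)
  seg 5: left by d9 = 1/4 → (-7/2, -59/4)
  seg 6: up by d1 = 1 → (-7/2, -55/4)
  seg 7: up by d3 = 1/2 → (-7/2, -53/4)
  seg 8: left by d7 = -17/10 → (-9/5, -53/4)
  seg 9: left by d4 = 4 → (-29/5, -53/4)

d6 = -49/4
d7 = -17/10
d8 = -29/4
d9 = 1/4
d10 = -45/4
endpoint = (-29/5, -53/4)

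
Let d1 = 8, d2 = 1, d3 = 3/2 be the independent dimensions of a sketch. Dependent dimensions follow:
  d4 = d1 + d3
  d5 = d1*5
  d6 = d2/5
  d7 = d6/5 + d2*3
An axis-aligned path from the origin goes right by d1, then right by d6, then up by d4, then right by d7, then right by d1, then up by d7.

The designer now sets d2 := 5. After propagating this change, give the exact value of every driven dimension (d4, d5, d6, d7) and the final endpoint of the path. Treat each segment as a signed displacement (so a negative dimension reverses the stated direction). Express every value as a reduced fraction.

d4 = 19/2
d5 = 40
d6 = 1
d7 = 76/5
endpoint = (161/5, 247/10)

Apply edit: d2 := 5
  d4 = d1 + d3 = 19/2
  d5 = d1*5 = 40
  d6 = d2/5 = 1
  d7 = d6/5 + d2*3 = 76/5
Walk from origin (0, 0):
  seg 1: right by d1 = 8 → (8, 0)
  seg 2: right by d6 = 1 → (9, 0)
  seg 3: up by d4 = 19/2 → (9, 19/2)
  seg 4: right by d7 = 76/5 → (121/5, 19/2)
  seg 5: right by d1 = 8 → (161/5, 19/2)
  seg 6: up by d7 = 76/5 → (161/5, 247/10)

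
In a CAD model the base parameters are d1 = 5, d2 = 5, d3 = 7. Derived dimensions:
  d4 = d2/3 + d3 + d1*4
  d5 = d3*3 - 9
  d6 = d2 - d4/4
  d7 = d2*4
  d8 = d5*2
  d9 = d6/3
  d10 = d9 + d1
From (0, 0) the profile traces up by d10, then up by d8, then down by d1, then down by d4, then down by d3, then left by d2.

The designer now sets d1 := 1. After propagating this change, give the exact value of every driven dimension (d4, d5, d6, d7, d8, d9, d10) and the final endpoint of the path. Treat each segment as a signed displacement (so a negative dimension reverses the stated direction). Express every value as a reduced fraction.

d4 = 38/3
d5 = 12
d6 = 11/6
d7 = 20
d8 = 24
d9 = 11/18
d10 = 29/18
endpoint = (-5, 89/18)

Apply edit: d1 := 1
  d4 = d2/3 + d3 + d1*4 = 38/3
  d5 = d3*3 - 9 = 12
  d6 = d2 - d4/4 = 11/6
  d7 = d2*4 = 20
  d8 = d5*2 = 24
  d9 = d6/3 = 11/18
  d10 = d9 + d1 = 29/18
Walk from origin (0, 0):
  seg 1: up by d10 = 29/18 → (0, 29/18)
  seg 2: up by d8 = 24 → (0, 461/18)
  seg 3: down by d1 = 1 → (0, 443/18)
  seg 4: down by d4 = 38/3 → (0, 215/18)
  seg 5: down by d3 = 7 → (0, 89/18)
  seg 6: left by d2 = 5 → (-5, 89/18)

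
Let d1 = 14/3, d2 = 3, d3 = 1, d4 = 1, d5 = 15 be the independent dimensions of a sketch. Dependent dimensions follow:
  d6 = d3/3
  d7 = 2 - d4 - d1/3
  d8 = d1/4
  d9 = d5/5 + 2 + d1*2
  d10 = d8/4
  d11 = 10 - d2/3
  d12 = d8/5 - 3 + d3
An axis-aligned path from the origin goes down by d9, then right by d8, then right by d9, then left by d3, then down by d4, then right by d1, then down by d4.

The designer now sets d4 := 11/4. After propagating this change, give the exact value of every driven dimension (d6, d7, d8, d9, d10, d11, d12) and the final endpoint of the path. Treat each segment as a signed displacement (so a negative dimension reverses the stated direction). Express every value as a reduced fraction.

d6 = 1/3
d7 = -83/36
d8 = 7/6
d9 = 43/3
d10 = 7/24
d11 = 9
d12 = -53/30
endpoint = (115/6, -119/6)

Apply edit: d4 := 11/4
  d6 = d3/3 = 1/3
  d7 = 2 - d4 - d1/3 = -83/36
  d8 = d1/4 = 7/6
  d9 = d5/5 + 2 + d1*2 = 43/3
  d10 = d8/4 = 7/24
  d11 = 10 - d2/3 = 9
  d12 = d8/5 - 3 + d3 = -53/30
Walk from origin (0, 0):
  seg 1: down by d9 = 43/3 → (0, -43/3)
  seg 2: right by d8 = 7/6 → (7/6, -43/3)
  seg 3: right by d9 = 43/3 → (31/2, -43/3)
  seg 4: left by d3 = 1 → (29/2, -43/3)
  seg 5: down by d4 = 11/4 → (29/2, -205/12)
  seg 6: right by d1 = 14/3 → (115/6, -205/12)
  seg 7: down by d4 = 11/4 → (115/6, -119/6)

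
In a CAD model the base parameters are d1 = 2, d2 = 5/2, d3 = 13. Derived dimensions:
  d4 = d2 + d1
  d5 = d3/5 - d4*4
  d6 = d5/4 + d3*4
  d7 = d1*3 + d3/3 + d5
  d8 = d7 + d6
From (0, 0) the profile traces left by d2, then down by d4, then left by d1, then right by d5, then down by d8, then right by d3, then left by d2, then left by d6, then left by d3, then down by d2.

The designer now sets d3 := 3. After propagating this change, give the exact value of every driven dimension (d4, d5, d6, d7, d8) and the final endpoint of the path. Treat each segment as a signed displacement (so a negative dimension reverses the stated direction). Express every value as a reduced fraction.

Apply edit: d3 := 3
  d4 = d2 + d1 = 9/2
  d5 = d3/5 - d4*4 = -87/5
  d6 = d5/4 + d3*4 = 153/20
  d7 = d1*3 + d3/3 + d5 = -52/5
  d8 = d7 + d6 = -11/4
Walk from origin (0, 0):
  seg 1: left by d2 = 5/2 → (-5/2, 0)
  seg 2: down by d4 = 9/2 → (-5/2, -9/2)
  seg 3: left by d1 = 2 → (-9/2, -9/2)
  seg 4: right by d5 = -87/5 → (-219/10, -9/2)
  seg 5: down by d8 = -11/4 → (-219/10, -7/4)
  seg 6: right by d3 = 3 → (-189/10, -7/4)
  seg 7: left by d2 = 5/2 → (-107/5, -7/4)
  seg 8: left by d6 = 153/20 → (-581/20, -7/4)
  seg 9: left by d3 = 3 → (-641/20, -7/4)
  seg 10: down by d2 = 5/2 → (-641/20, -17/4)

d4 = 9/2
d5 = -87/5
d6 = 153/20
d7 = -52/5
d8 = -11/4
endpoint = (-641/20, -17/4)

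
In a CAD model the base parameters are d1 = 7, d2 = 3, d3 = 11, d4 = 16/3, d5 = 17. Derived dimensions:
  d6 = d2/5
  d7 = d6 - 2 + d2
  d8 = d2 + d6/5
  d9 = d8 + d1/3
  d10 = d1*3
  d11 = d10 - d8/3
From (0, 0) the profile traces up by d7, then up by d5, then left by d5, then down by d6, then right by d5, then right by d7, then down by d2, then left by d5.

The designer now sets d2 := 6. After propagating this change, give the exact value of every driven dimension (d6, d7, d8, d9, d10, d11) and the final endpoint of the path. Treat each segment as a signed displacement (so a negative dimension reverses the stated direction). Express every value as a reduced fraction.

d6 = 6/5
d7 = 26/5
d8 = 156/25
d9 = 643/75
d10 = 21
d11 = 473/25
endpoint = (-59/5, 15)

Apply edit: d2 := 6
  d6 = d2/5 = 6/5
  d7 = d6 - 2 + d2 = 26/5
  d8 = d2 + d6/5 = 156/25
  d9 = d8 + d1/3 = 643/75
  d10 = d1*3 = 21
  d11 = d10 - d8/3 = 473/25
Walk from origin (0, 0):
  seg 1: up by d7 = 26/5 → (0, 26/5)
  seg 2: up by d5 = 17 → (0, 111/5)
  seg 3: left by d5 = 17 → (-17, 111/5)
  seg 4: down by d6 = 6/5 → (-17, 21)
  seg 5: right by d5 = 17 → (0, 21)
  seg 6: right by d7 = 26/5 → (26/5, 21)
  seg 7: down by d2 = 6 → (26/5, 15)
  seg 8: left by d5 = 17 → (-59/5, 15)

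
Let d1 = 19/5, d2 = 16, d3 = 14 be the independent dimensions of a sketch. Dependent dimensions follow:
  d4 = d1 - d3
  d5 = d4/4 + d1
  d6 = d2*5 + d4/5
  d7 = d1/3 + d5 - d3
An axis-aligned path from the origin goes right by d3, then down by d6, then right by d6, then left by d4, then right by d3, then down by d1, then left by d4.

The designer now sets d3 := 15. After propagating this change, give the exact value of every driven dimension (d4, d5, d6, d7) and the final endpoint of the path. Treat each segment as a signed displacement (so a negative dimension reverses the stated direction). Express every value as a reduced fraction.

d4 = -56/5
d5 = 1
d6 = 1944/25
d7 = -191/15
endpoint = (3254/25, -2039/25)

Apply edit: d3 := 15
  d4 = d1 - d3 = -56/5
  d5 = d4/4 + d1 = 1
  d6 = d2*5 + d4/5 = 1944/25
  d7 = d1/3 + d5 - d3 = -191/15
Walk from origin (0, 0):
  seg 1: right by d3 = 15 → (15, 0)
  seg 2: down by d6 = 1944/25 → (15, -1944/25)
  seg 3: right by d6 = 1944/25 → (2319/25, -1944/25)
  seg 4: left by d4 = -56/5 → (2599/25, -1944/25)
  seg 5: right by d3 = 15 → (2974/25, -1944/25)
  seg 6: down by d1 = 19/5 → (2974/25, -2039/25)
  seg 7: left by d4 = -56/5 → (3254/25, -2039/25)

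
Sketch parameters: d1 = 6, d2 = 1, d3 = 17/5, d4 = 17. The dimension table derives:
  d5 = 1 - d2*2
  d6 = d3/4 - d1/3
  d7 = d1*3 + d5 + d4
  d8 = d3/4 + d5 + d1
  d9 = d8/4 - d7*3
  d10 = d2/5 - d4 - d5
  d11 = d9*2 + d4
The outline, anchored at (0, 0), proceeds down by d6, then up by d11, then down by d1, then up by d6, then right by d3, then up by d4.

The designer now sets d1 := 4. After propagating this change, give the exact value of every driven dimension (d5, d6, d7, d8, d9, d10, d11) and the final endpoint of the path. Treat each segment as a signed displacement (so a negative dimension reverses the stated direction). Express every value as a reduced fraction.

d5 = -1
d6 = -29/60
d7 = 28
d8 = 77/20
d9 = -6643/80
d10 = -79/5
d11 = -5963/40
endpoint = (17/5, -5443/40)

Apply edit: d1 := 4
  d5 = 1 - d2*2 = -1
  d6 = d3/4 - d1/3 = -29/60
  d7 = d1*3 + d5 + d4 = 28
  d8 = d3/4 + d5 + d1 = 77/20
  d9 = d8/4 - d7*3 = -6643/80
  d10 = d2/5 - d4 - d5 = -79/5
  d11 = d9*2 + d4 = -5963/40
Walk from origin (0, 0):
  seg 1: down by d6 = -29/60 → (0, 29/60)
  seg 2: up by d11 = -5963/40 → (0, -17831/120)
  seg 3: down by d1 = 4 → (0, -18311/120)
  seg 4: up by d6 = -29/60 → (0, -6123/40)
  seg 5: right by d3 = 17/5 → (17/5, -6123/40)
  seg 6: up by d4 = 17 → (17/5, -5443/40)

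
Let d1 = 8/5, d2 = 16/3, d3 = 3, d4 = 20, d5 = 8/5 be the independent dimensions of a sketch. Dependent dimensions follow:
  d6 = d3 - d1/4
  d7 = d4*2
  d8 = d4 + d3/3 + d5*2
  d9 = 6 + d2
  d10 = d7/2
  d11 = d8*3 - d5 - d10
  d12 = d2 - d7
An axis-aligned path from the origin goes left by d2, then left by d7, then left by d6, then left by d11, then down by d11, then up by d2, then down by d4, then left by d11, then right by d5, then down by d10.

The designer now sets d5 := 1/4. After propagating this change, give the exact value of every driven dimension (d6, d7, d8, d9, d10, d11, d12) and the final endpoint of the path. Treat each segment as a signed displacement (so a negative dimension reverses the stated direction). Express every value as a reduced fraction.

Apply edit: d5 := 1/4
  d6 = d3 - d1/4 = 13/5
  d7 = d4*2 = 40
  d8 = d4 + d3/3 + d5*2 = 43/2
  d9 = 6 + d2 = 34/3
  d10 = d7/2 = 20
  d11 = d8*3 - d5 - d10 = 177/4
  d12 = d2 - d7 = -104/3
Walk from origin (0, 0):
  seg 1: left by d2 = 16/3 → (-16/3, 0)
  seg 2: left by d7 = 40 → (-136/3, 0)
  seg 3: left by d6 = 13/5 → (-719/15, 0)
  seg 4: left by d11 = 177/4 → (-5531/60, 0)
  seg 5: down by d11 = 177/4 → (-5531/60, -177/4)
  seg 6: up by d2 = 16/3 → (-5531/60, -467/12)
  seg 7: down by d4 = 20 → (-5531/60, -707/12)
  seg 8: left by d11 = 177/4 → (-4093/30, -707/12)
  seg 9: right by d5 = 1/4 → (-8171/60, -707/12)
  seg 10: down by d10 = 20 → (-8171/60, -947/12)

d6 = 13/5
d7 = 40
d8 = 43/2
d9 = 34/3
d10 = 20
d11 = 177/4
d12 = -104/3
endpoint = (-8171/60, -947/12)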